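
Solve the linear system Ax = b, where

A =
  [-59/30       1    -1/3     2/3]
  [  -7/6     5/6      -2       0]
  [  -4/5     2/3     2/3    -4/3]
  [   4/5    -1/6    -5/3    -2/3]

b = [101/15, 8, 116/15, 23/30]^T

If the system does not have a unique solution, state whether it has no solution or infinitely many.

no solution

Row-reduce:
R1 ← R1 / (-59/30).
R2 ← R2 + 7/6·R1.
R3 ← R3 + 4/5·R1.
R4 ← R4 − 4/5·R1.
R2 ← R2 / (85/354).
R1 ← R1 + 30/59·R2.
R3 ← R3 − 46/177·R2.
R4 ← R4 − 85/354·R2.
R3 ← R3 / (234/85).
R1 ← R1 + 62/17·R3.
R2 ← R2 + 638/85·R3.
Row 4 reduces to 0 = -1/2, a contradiction. The system is inconsistent.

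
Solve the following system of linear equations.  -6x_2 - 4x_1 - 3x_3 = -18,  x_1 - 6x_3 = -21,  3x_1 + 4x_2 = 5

infinitely many solutions

Row-reduce:
R1 ← R1 / (-4).
R2 ← R2 − 1·R1.
R3 ← R3 − 3·R1.
R2 ← R2 / (-3/2).
R1 ← R1 − 3/2·R2.
R3 ← R3 + 1/2·R2.
Rank is 2 with 3 unknowns, leaving x_3 free.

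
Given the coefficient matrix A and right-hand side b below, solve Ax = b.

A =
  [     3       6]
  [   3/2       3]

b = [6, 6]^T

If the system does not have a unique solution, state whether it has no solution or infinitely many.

no solution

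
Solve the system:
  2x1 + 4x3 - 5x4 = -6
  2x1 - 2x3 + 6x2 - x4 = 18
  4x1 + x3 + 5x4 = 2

Row-reduce:
R1 ← R1 / (2).
R2 ← R2 − 2·R1.
R3 ← R3 − 4·R1.
R2 ← R2 / (6).
R3 ← R3 / (-7).
R1 ← R1 − 2·R3.
R2 ← R2 + 1·R3.
Rank is 3 with 4 unknowns, leaving x4 free.

infinitely many solutions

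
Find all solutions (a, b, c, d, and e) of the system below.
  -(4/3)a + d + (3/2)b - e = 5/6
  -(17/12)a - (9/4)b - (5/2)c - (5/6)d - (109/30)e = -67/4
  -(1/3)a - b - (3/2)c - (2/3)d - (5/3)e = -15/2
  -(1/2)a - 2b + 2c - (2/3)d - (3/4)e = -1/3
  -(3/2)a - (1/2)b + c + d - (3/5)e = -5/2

no solution

Row-reduce:
R1 ← R1 / (-4/3).
R2 ← R2 + 17/12·R1.
R3 ← R3 + 1/3·R1.
R4 ← R4 + 1/2·R1.
R5 ← R5 + 3/2·R1.
R2 ← R2 / (-123/32).
R1 ← R1 + 9/8·R2.
R3 ← R3 + 11/8·R2.
R4 ← R4 + 41/16·R2.
R5 ← R5 + 35/16·R2.
R3 ← R3 / (-149/246).
R1 ← R1 − 30/41·R3.
R2 ← R2 − 80/123·R3.
R4 ← R4 − 11/3·R3.
R5 ← R5 − 298/123·R3.
R4 ← R4 / (-182/149).
R1 ← R1 + 72/149·R4.
R2 ← R2 − 106/447·R4.
R3 ← R3 − 176/447·R4.
Row 5 reduces to 0 = 1, a contradiction. The system is inconsistent.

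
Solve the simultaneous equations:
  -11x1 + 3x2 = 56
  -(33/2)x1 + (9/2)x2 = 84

infinitely many solutions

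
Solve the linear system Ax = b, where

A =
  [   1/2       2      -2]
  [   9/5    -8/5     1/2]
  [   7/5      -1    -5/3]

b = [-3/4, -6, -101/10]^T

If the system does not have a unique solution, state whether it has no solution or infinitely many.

x_1 = -3/2, x_2 = 3, x_3 = 3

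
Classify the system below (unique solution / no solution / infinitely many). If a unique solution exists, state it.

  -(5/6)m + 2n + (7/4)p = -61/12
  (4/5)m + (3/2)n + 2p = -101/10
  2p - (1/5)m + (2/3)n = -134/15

m = -2, n = 1, p = -5

Row-reduce the augmented matrix:
R1 ← R1 / (-5/6).
R2 ← R2 − 4/5·R1.
R3 ← R3 + 1/5·R1.
R2 ← R2 / (171/50).
R1 ← R1 + 12/5·R2.
R3 ← R3 − 14/75·R2.
R3 ← R3 / (1415/1026).
R1 ← R1 − 55/114·R3.
R2 ← R2 − 184/171·R3.
Reading off the reduced rows gives m = -2, n = 1, p = -5.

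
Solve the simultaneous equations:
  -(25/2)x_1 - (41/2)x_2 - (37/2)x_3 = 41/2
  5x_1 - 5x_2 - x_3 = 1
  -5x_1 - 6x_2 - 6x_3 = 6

Row-reduce:
R1 ← R1 / (-25/2).
R2 ← R2 − 5·R1.
R3 ← R3 + 5·R1.
R2 ← R2 / (-66/5).
R1 ← R1 − 41/25·R2.
R3 ← R3 − 11/5·R2.
Row 3 reduces to 0 = -2/3, a contradiction. The system is inconsistent.

no solution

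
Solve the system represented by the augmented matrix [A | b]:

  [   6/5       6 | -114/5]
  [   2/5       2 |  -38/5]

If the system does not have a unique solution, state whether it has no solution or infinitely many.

infinitely many solutions

Row-reduce:
R1 ← R1 / (6/5).
R2 ← R2 − 2/5·R1.
Rank is 1 with 2 unknowns, leaving x_2 free.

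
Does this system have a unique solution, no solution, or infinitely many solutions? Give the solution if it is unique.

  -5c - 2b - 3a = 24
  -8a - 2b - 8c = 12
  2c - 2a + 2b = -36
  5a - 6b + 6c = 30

Row-reduce the augmented matrix:
R1 ← R1 / (-3).
R2 ← R2 + 8·R1.
R3 ← R3 + 2·R1.
R4 ← R4 − 5·R1.
R2 ← R2 / (10/3).
R1 ← R1 − 2/3·R2.
R3 ← R3 − 10/3·R2.
R4 ← R4 + 28/3·R2.
Swap R3 and R4.
R3 ← R3 / (63/5).
R1 ← R1 − 3/5·R3.
R2 ← R2 − 8/5·R3.
R4 reduces to 0 = 0, so the extra equation is consistent.
Reading off the reduced rows gives a = 6, b = -6, c = -6.

a = 6, b = -6, c = -6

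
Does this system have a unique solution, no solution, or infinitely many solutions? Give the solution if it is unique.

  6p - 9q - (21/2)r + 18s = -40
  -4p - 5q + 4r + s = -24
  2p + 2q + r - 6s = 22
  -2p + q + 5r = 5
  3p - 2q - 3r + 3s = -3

no solution

Row-reduce:
R1 ← R1 / (6).
R2 ← R2 + 4·R1.
R3 ← R3 − 2·R1.
R4 ← R4 + 2·R1.
R5 ← R5 − 3·R1.
R2 ← R2 / (-11).
R1 ← R1 + 3/2·R2.
R3 ← R3 − 5·R2.
R4 ← R4 + 2·R2.
R5 ← R5 − 5/2·R2.
R3 ← R3 / (69/22).
R1 ← R1 + 59/44·R3.
R2 ← R2 − 3/11·R3.
R4 ← R4 − 45/22·R3.
R5 ← R5 − 69/44·R3.
R4 ← R4 / (175/23).
R1 ← R1 + 95/69·R4.
R2 ← R2 + 15/23·R4.
R3 ← R3 + 134/69·R4.
Row 5 reduces to 0 = -2/3, a contradiction. The system is inconsistent.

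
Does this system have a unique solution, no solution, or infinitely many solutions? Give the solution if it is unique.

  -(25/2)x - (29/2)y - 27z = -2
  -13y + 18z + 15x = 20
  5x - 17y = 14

Row-reduce:
R1 ← R1 / (-25/2).
R2 ← R2 − 15·R1.
R3 ← R3 − 5·R1.
R2 ← R2 / (-152/5).
R1 ← R1 − 29/25·R2.
R3 ← R3 + 114/5·R2.
Rank is 2 with 3 unknowns, leaving z free.

infinitely many solutions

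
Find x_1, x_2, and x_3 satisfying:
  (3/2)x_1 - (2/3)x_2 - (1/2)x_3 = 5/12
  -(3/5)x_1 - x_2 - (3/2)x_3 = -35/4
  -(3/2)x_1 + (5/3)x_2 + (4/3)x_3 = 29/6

Row-reduce the augmented matrix:
R1 ← R1 / (3/2).
R2 ← R2 + 3/5·R1.
R3 ← R3 + 3/2·R1.
R2 ← R2 / (-19/15).
R1 ← R1 + 4/9·R2.
R3 ← R3 − 1·R2.
R3 ← R3 / (-29/57).
R1 ← R1 − 5/19·R3.
R2 ← R2 − 51/38·R3.
Reading off the reduced rows gives x_1 = 5/2, x_2 = 11/4, x_3 = 3.

x_1 = 5/2, x_2 = 11/4, x_3 = 3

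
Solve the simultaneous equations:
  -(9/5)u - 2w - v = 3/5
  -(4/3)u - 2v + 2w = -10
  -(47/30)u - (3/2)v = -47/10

Row-reduce:
R1 ← R1 / (-9/5).
R2 ← R2 + 4/3·R1.
R3 ← R3 + 47/30·R1.
R2 ← R2 / (-34/27).
R1 ← R1 − 5/9·R2.
R3 ← R3 + 17/27·R2.
Rank is 2 with 3 unknowns, leaving w free.

infinitely many solutions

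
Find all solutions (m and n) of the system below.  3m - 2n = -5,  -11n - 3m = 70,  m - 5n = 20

Row-reduce the augmented matrix:
R1 ← R1 / (3).
R2 ← R2 + 3·R1.
R3 ← R3 − 1·R1.
R2 ← R2 / (-13).
R1 ← R1 + 2/3·R2.
R3 ← R3 + 13/3·R2.
R3 reduces to 0 = 0, so the extra equation is consistent.
Reading off the reduced rows gives m = -5, n = -5.

m = -5, n = -5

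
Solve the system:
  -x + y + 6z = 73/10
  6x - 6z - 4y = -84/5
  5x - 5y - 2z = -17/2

Row-reduce the augmented matrix:
R1 ← R1 / (-1).
R2 ← R2 − 6·R1.
R3 ← R3 − 5·R1.
R2 ← R2 / (2).
R1 ← R1 + 1·R2.
R3 ← R3 / (28).
R1 ← R1 − 9·R3.
R2 ← R2 − 15·R3.
Reading off the reduced rows gives x = -14/5, y = -3/2, z = 1.

x = -14/5, y = -3/2, z = 1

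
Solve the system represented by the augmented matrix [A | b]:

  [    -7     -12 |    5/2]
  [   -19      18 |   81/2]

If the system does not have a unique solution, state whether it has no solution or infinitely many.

Row-reduce the augmented matrix:
R1 ← R1 / (-7).
R2 ← R2 + 19·R1.
R2 ← R2 / (354/7).
R1 ← R1 − 12/7·R2.
Reading off the reduced rows gives x_1 = -3/2, x_2 = 2/3.

x_1 = -3/2, x_2 = 2/3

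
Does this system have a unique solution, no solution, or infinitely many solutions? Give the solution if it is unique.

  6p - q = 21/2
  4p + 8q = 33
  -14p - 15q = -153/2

p = 9/4, q = 3

Row-reduce the augmented matrix:
R1 ← R1 / (6).
R2 ← R2 − 4·R1.
R3 ← R3 + 14·R1.
R2 ← R2 / (26/3).
R1 ← R1 + 1/6·R2.
R3 ← R3 + 52/3·R2.
R3 reduces to 0 = 0, so the extra equation is consistent.
Reading off the reduced rows gives p = 9/4, q = 3.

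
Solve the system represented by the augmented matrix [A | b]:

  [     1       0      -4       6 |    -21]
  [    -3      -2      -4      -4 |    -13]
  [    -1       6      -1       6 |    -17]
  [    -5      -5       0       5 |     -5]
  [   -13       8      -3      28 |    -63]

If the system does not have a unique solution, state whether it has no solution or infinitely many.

Row-reduce:
R2 ← R2 + 3·R1.
R3 ← R3 + 1·R1.
R4 ← R4 + 5·R1.
R5 ← R5 + 13·R1.
R2 ← R2 / (-2).
R3 ← R3 − 6·R2.
R4 ← R4 + 5·R2.
R5 ← R5 − 8·R2.
R3 ← R3 / (-53).
R1 ← R1 + 4·R3.
R2 ← R2 − 8·R3.
R4 ← R4 − 20·R3.
R5 ← R5 + 119·R3.
R4 ← R4 / (1080/53).
R1 ← R1 − 102/53·R4.
R2 ← R2 − 61/53·R4.
R3 ← R3 + 54/53·R4.
R5 ← R5 − 2160/53·R4.
Row 5 reduces to 0 = -2, a contradiction. The system is inconsistent.

no solution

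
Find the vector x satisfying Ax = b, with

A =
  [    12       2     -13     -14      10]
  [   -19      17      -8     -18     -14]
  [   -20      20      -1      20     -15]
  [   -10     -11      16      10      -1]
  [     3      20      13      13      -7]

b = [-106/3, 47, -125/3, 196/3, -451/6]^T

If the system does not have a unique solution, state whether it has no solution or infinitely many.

x_1 = -3, x_2 = -3, x_3 = 5/3, x_4 = -5/2, x_5 = -2/3

Row-reduce the augmented matrix:
R1 ← R1 / (12).
R2 ← R2 + 19·R1.
R3 ← R3 + 20·R1.
R4 ← R4 + 10·R1.
R5 ← R5 − 3·R1.
R2 ← R2 / (121/6).
R1 ← R1 − 1/6·R2.
R3 ← R3 − 70/3·R2.
R4 ← R4 + 28/3·R2.
R5 ← R5 − 39/2·R2.
R3 ← R3 / (1259/121).
R1 ← R1 + 205/242·R3.
R2 ← R2 + 343/242·R3.
R4 ← R4 + 1951/242·R3.
R5 ← R5 − 10621/242·R3.
R4 ← R4 / (16581/1259).
R1 ← R1 − 3371/1259·R4.
R2 ← R2 − 4891/1259·R4.
R3 ← R3 − 5220/1259·R4.
R5 ← R5 + 159426/1259·R4.
R5 ← R5 / (728749/11054).
R1 ← R1 + 13441/16581·R5.
R2 ← R2 + 37814/16581·R5.
R3 ← R3 + 13865/5527·R5.
R4 ← R4 − 19715/33162·R5.
Reading off the reduced rows gives x_1 = -3, x_2 = -3, x_3 = 5/3, x_4 = -5/2, x_5 = -2/3.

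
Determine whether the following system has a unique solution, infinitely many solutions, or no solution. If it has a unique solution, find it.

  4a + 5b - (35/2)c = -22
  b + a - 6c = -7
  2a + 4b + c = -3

no solution

Row-reduce:
R1 ← R1 / (4).
R2 ← R2 − 1·R1.
R3 ← R3 − 2·R1.
R2 ← R2 / (-1/4).
R1 ← R1 − 5/4·R2.
R3 ← R3 − 3/2·R2.
Row 3 reduces to 0 = -1, a contradiction. The system is inconsistent.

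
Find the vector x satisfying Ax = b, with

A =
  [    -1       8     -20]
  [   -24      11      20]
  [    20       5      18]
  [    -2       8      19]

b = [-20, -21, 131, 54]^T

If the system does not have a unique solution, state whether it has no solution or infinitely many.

no solution

Row-reduce:
R1 ← R1 / (-1).
R2 ← R2 + 24·R1.
R3 ← R3 − 20·R1.
R4 ← R4 + 2·R1.
R2 ← R2 / (-181).
R1 ← R1 + 8·R2.
R3 ← R3 − 165·R2.
R4 ← R4 + 8·R2.
R3 ← R3 / (13358/181).
R1 ← R1 + 380/181·R3.
R2 ← R2 + 500/181·R3.
R4 ← R4 − 6679/181·R3.
Row 4 reduces to 0 = -1, a contradiction. The system is inconsistent.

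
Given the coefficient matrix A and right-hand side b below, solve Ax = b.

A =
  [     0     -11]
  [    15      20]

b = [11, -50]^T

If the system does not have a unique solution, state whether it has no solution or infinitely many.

x_1 = -2, x_2 = -1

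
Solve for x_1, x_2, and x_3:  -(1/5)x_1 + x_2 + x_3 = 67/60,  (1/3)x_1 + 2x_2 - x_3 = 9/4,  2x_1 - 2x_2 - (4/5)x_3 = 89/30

x_1 = 11/4, x_2 = 1, x_3 = 2/3

Row-reduce the augmented matrix:
R1 ← R1 / (-1/5).
R2 ← R2 − 1/3·R1.
R3 ← R3 − 2·R1.
R2 ← R2 / (11/3).
R1 ← R1 + 5·R2.
R3 ← R3 − 8·R2.
R3 ← R3 / (426/55).
R1 ← R1 + 45/11·R3.
R2 ← R2 − 2/11·R3.
Reading off the reduced rows gives x_1 = 11/4, x_2 = 1, x_3 = 2/3.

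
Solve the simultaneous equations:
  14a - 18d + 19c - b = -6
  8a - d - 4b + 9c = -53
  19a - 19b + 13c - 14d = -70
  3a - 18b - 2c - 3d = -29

a = -4, b = 2, c = -2, d = -5

Row-reduce the augmented matrix:
R1 ← R1 / (14).
R2 ← R2 − 8·R1.
R3 ← R3 − 19·R1.
R4 ← R4 − 3·R1.
R2 ← R2 / (-24/7).
R1 ← R1 + 1/14·R2.
R3 ← R3 + 247/14·R2.
R4 ← R4 + 249/14·R2.
R3 ← R3 / (-155/48).
R1 ← R1 − 67/48·R3.
R2 ← R2 − 13/24·R3.
R4 ← R4 − 57/16·R3.
R4 ← R4 / (-13721/155).
R1 ← R1 + 2732/155·R4.
R2 ← R2 + 1391/155·R4.
R3 ← R3 − 1793/155·R4.
Reading off the reduced rows gives a = -4, b = 2, c = -2, d = -5.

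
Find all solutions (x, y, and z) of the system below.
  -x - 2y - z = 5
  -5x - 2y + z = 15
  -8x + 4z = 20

Row-reduce:
R1 ← R1 / (-1).
R2 ← R2 + 5·R1.
R3 ← R3 + 8·R1.
R2 ← R2 / (8).
R1 ← R1 − 2·R2.
R3 ← R3 − 16·R2.
Rank is 2 with 3 unknowns, leaving z free.

infinitely many solutions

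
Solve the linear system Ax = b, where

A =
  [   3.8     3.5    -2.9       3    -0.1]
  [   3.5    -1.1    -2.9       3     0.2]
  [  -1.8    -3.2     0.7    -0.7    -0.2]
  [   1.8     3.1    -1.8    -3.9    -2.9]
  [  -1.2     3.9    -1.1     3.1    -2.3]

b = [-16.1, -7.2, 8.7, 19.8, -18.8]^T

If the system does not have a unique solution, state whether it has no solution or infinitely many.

x_1 = 0, x_2 = -2, x_3 = -2, x_4 = -5, x_5 = -1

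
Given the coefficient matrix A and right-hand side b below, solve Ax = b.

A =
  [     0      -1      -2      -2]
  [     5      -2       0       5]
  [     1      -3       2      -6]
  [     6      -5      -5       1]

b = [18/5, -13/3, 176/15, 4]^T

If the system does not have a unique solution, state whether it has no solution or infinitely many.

Row-reduce the augmented matrix:
Swap R1 and R2.
R1 ← R1 / (5).
R3 ← R3 − 1·R1.
R4 ← R4 − 6·R1.
R2 ← R2 / (-1).
R1 ← R1 + 2/5·R2.
R3 ← R3 + 13/5·R2.
R4 ← R4 + 13/5·R2.
R3 ← R3 / (36/5).
R1 ← R1 − 4/5·R3.
R2 ← R2 − 2·R3.
R4 ← R4 − 1/5·R3.
R4 ← R4 / (1/4).
R1 ← R1 − 2·R4.
R2 ← R2 − 5/2·R4.
R3 ← R3 + 1/4·R4.
Reading off the reduced rows gives x_1 = -2/3, x_2 = -2, x_3 = 1/5, x_4 = -1.

x_1 = -2/3, x_2 = -2, x_3 = 1/5, x_4 = -1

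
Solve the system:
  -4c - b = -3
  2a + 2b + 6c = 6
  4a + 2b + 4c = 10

Row-reduce:
Swap R1 and R2.
R1 ← R1 / (2).
R3 ← R3 − 4·R1.
R2 ← R2 / (-1).
R1 ← R1 − 1·R2.
R3 ← R3 + 2·R2.
Row 3 reduces to 0 = 4, a contradiction. The system is inconsistent.

no solution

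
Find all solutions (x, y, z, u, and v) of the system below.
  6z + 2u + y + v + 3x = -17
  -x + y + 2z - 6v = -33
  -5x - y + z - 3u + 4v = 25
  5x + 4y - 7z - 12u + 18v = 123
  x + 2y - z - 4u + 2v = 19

Row-reduce:
R1 ← R1 / (3).
R2 ← R2 + 1·R1.
R3 ← R3 + 5·R1.
R4 ← R4 − 5·R1.
R5 ← R5 − 1·R1.
R2 ← R2 / (4/3).
R1 ← R1 − 1/3·R2.
R3 ← R3 − 2/3·R2.
R4 ← R4 − 7/3·R2.
R5 ← R5 − 5/3·R2.
R3 ← R3 / (9).
R1 ← R1 − 1·R3.
R2 ← R2 − 3·R3.
R4 ← R4 + 24·R3.
R5 ← R5 + 8·R3.
R4 ← R4 / (-33/2).
R1 ← R1 − 1/2·R4.
R2 ← R2 − 1/2·R4.
R5 ← R5 + 11/2·R4.
Rank is 4 with 5 unknowns, leaving v free.

infinitely many solutions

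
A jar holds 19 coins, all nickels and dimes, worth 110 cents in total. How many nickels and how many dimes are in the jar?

Let n = nickels, d = dimes.
  n + d = 19
  5n + 10d = 110
Row-reduce the augmented matrix:
R2 ← R2 − 5·R1.
R2 ← R2 / (5).
R1 ← R1 − 1·R2.
Reading off the reduced rows gives n = 16, d = 3.

nickels: 16, dimes: 3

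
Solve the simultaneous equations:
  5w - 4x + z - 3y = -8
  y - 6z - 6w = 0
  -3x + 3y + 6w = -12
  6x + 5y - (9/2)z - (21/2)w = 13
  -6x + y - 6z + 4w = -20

Row-reduce:
R1 ← R1 / (-4).
R3 ← R3 + 3·R1.
R4 ← R4 − 6·R1.
R5 ← R5 + 6·R1.
R1 ← R1 − 3/4·R2.
R3 ← R3 − 21/4·R2.
R4 ← R4 − 1/2·R2.
R5 ← R5 − 11/2·R2.
R3 ← R3 / (123/4).
R1 ← R1 − 17/4·R3.
R2 ← R2 + 6·R3.
R5 ← R5 − 51/2·R3.
Swap R4 and R5.
R4 ← R4 / (62/41).
R1 ← R1 + 58/41·R4.
R2 ← R2 − 24/41·R4.
R3 ← R3 − 45/41·R4.
Row 5 reduces to 0 = 1, a contradiction. The system is inconsistent.

no solution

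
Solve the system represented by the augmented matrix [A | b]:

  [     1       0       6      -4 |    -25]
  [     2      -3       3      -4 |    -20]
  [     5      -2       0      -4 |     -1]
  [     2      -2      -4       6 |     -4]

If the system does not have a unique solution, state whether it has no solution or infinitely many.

x_1 = -1, x_2 = 4, x_3 = -6, x_4 = -3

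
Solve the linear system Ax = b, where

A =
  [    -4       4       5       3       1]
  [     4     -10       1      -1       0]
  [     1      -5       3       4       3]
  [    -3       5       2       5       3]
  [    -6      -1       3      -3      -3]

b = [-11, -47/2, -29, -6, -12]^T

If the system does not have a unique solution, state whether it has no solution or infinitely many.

Row-reduce:
R1 ← R1 / (-4).
R2 ← R2 − 4·R1.
R3 ← R3 − 1·R1.
R4 ← R4 + 3·R1.
R5 ← R5 + 6·R1.
R2 ← R2 / (-6).
R1 ← R1 + 1·R2.
R3 ← R3 + 4·R2.
R4 ← R4 − 2·R2.
R5 ← R5 + 7·R2.
R3 ← R3 / (1/4).
R1 ← R1 + 9/4·R3.
R2 ← R2 + 1·R3.
R4 ← R4 − 1/4·R3.
R5 ← R5 + 23/2·R3.
Swap R4 and R5.
R4 ← R4 / (442/3).
R1 ← R1 − 89/3·R4.
R2 ← R2 − 40/3·R4.
R3 ← R3 − 41/3·R4.
Row 5 reduces to 0 = -1/2, a contradiction. The system is inconsistent.

no solution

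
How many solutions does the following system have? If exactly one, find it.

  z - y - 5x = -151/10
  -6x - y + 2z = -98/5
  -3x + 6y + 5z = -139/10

x = 5/2, y = 3/5, z = -2

Row-reduce the augmented matrix:
R1 ← R1 / (-5).
R2 ← R2 + 6·R1.
R3 ← R3 + 3·R1.
R2 ← R2 / (1/5).
R1 ← R1 − 1/5·R2.
R3 ← R3 − 33/5·R2.
R3 ← R3 / (-22).
R1 ← R1 + 1·R3.
R2 ← R2 − 4·R3.
Reading off the reduced rows gives x = 5/2, y = 3/5, z = -2.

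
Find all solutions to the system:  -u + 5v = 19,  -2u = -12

u = 6, v = 5

From equation 1: u = -19 + 5·v.
Substitute into equation 2 and solve: v = 5.
Then u = 6.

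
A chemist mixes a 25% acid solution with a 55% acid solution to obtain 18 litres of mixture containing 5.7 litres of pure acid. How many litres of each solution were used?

Let a = litres of solution A, b = litres of solution B.
  a + b = 18
  (1/4)a + (11/20)b = 57/10
From equation 1: a = 18 − b.
Substitute into equation 2 and solve: b = 4.
Then a = 14.

litres of solution A: 14, litres of solution B: 4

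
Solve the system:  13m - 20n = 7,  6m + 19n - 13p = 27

infinitely many solutions

Row-reduce:
R1 ← R1 / (13).
R2 ← R2 − 6·R1.
R2 ← R2 / (367/13).
R1 ← R1 + 20/13·R2.
Rank is 2 with 3 unknowns, leaving p free.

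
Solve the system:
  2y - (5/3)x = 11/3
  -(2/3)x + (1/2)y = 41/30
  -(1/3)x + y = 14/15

Row-reduce the augmented matrix:
R1 ← R1 / (-5/3).
R2 ← R2 + 2/3·R1.
R3 ← R3 + 1/3·R1.
R2 ← R2 / (-3/10).
R1 ← R1 + 6/5·R2.
R3 ← R3 − 3/5·R2.
R3 reduces to 0 = 0, so the extra equation is consistent.
Reading off the reduced rows gives x = -9/5, y = 1/3.

x = -9/5, y = 1/3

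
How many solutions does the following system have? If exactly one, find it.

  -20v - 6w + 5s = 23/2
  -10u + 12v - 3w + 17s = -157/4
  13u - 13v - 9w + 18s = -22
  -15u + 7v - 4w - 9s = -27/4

u = -1/4, v = -3/2, w = 9/4, s = -1

Row-reduce the augmented matrix:
Swap R1 and R2.
R1 ← R1 / (-10).
R3 ← R3 − 13·R1.
R4 ← R4 + 15·R1.
R2 ← R2 / (-20).
R1 ← R1 + 6/5·R2.
R3 ← R3 − 13/5·R2.
R4 ← R4 + 11·R2.
R3 ← R3 / (-342/25).
R1 ← R1 − 33/50·R3.
R2 ← R2 − 3/10·R3.
R4 ← R4 − 19/5·R3.
R4 ← R4 / (-1867/72).
R1 ← R1 + 31/912·R4.
R2 ← R2 − 587/912·R4.
R3 ← R3 + 4075/1368·R4.
Reading off the reduced rows gives u = -1/4, v = -3/2, w = 9/4, s = -1.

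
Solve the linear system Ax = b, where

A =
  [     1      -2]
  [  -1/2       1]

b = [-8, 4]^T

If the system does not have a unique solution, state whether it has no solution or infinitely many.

infinitely many solutions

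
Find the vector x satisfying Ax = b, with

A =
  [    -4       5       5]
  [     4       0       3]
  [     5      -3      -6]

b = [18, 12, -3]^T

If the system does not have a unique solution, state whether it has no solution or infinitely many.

Row-reduce the augmented matrix:
R1 ← R1 / (-4).
R2 ← R2 − 4·R1.
R3 ← R3 − 5·R1.
R2 ← R2 / (5).
R1 ← R1 + 5/4·R2.
R3 ← R3 − 13/4·R2.
R3 ← R3 / (-99/20).
R1 ← R1 − 3/4·R3.
R2 ← R2 − 8/5·R3.
Reading off the reduced rows gives x_1 = 3, x_2 = 6, x_3 = 0.

x_1 = 3, x_2 = 6, x_3 = 0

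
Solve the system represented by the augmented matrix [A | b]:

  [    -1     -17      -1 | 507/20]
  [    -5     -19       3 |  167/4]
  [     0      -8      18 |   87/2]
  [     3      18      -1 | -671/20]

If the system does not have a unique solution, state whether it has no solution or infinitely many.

x_1 = -8/5, x_2 = -3/2, x_3 = 7/4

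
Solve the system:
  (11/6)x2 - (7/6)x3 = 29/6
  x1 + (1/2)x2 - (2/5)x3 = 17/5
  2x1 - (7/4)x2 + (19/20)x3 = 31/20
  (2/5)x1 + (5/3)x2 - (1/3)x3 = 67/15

Row-reduce:
Swap R1 and R2.
R3 ← R3 − 2·R1.
R4 ← R4 − 2/5·R1.
R2 ← R2 / (11/6).
R1 ← R1 − 1/2·R2.
R3 ← R3 + 11/4·R2.
R4 ← R4 − 22/15·R2.
Swap R3 and R4.
R3 ← R3 / (19/25).
R1 ← R1 + 9/110·R3.
R2 ← R2 + 7/11·R3.
Row 4 reduces to 0 = 2, a contradiction. The system is inconsistent.

no solution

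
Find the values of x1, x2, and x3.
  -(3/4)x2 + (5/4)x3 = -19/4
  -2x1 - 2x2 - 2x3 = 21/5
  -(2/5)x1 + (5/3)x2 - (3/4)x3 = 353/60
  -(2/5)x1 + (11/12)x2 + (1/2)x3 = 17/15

x1 = -3/2, x2 = 2, x3 = -13/5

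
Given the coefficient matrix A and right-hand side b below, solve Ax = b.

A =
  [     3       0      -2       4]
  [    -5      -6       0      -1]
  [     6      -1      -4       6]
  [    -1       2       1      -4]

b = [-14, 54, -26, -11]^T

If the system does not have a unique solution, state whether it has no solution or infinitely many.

x_1 = -4, x_2 = -6, x_3 = 5, x_4 = 2

Row-reduce the augmented matrix:
R1 ← R1 / (3).
R2 ← R2 + 5·R1.
R3 ← R3 − 6·R1.
R4 ← R4 + 1·R1.
R2 ← R2 / (-6).
R3 ← R3 + 1·R2.
R4 ← R4 − 2·R2.
R3 ← R3 / (5/9).
R1 ← R1 + 2/3·R3.
R2 ← R2 − 5/9·R3.
R4 ← R4 + 7/9·R3.
R4 ← R4 / (-49/10).
R1 ← R1 + 11/5·R4.
R2 ← R2 − 2·R4.
R3 ← R3 + 53/10·R4.
Reading off the reduced rows gives x_1 = -4, x_2 = -6, x_3 = 5, x_4 = 2.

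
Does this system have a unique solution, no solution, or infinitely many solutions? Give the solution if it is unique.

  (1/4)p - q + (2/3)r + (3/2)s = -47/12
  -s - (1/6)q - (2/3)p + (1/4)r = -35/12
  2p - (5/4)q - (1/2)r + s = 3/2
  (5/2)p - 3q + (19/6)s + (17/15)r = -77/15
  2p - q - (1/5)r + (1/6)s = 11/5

Row-reduce:
R1 ← R1 / (1/4).
R2 ← R2 + 2/3·R1.
R3 ← R3 − 2·R1.
R4 ← R4 − 5/2·R1.
R5 ← R5 − 2·R1.
R2 ← R2 / (-17/6).
R1 ← R1 + 4·R2.
R3 ← R3 − 27/4·R2.
R4 ← R4 − 7·R2.
R5 ← R5 − 7·R2.
R3 ← R3 / (-409/408).
R1 ← R1 + 10/51·R3.
R2 ← R2 + 73/102·R3.
R4 ← R4 + 89/170·R3.
R5 ← R5 + 89/170·R3.
R4 ← R4 / (-29563/12270).
R1 ← R1 − 1030/409·R4.
R2 ← R2 − 692/409·R4.
R3 ← R3 − 1572/409·R4.
R5 ← R5 + 29563/12270·R4.
Row 5 reduces to 0 = -1/2, a contradiction. The system is inconsistent.

no solution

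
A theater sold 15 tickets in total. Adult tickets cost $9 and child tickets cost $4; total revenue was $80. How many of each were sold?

Let a = adult tickets, c = child tickets.
  a + c = 15
  9a + 4c = 80
Row-reduce the augmented matrix:
R2 ← R2 − 9·R1.
R2 ← R2 / (-5).
R1 ← R1 − 1·R2.
Reading off the reduced rows gives a = 4, c = 11.

adult tickets: 4, child tickets: 11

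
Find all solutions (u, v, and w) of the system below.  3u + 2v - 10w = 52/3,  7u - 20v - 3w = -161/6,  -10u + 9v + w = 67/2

Row-reduce the augmented matrix:
R1 ← R1 / (3).
R2 ← R2 − 7·R1.
R3 ← R3 + 10·R1.
R2 ← R2 / (-74/3).
R1 ← R1 − 2/3·R2.
R3 ← R3 − 47/3·R2.
R3 ← R3 / (-1437/74).
R1 ← R1 + 103/37·R3.
R2 ← R2 + 61/74·R3.
Reading off the reduced rows gives u = -3, v = 2/3, w = -5/2.

u = -3, v = 2/3, w = -5/2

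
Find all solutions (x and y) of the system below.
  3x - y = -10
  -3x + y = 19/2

no solution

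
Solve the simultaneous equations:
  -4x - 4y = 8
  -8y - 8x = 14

no solution

Row-reduce:
R1 ← R1 / (-4).
R2 ← R2 + 8·R1.
Row 2 reduces to 0 = -2, a contradiction. The system is inconsistent.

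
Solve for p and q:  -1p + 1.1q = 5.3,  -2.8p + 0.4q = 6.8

p = -2, q = 3

From equation 1: p = -53/10 + 11/10·q.
Substitute into equation 2 and solve: q = 3.
Then p = -2.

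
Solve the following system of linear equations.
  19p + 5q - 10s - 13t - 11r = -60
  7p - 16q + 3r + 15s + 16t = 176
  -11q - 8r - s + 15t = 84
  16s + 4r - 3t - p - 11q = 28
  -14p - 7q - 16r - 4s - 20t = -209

p = 4, q = -5, r = 6, s = -2, t = 5

Row-reduce the augmented matrix:
R1 ← R1 / (19).
R2 ← R2 − 7·R1.
R4 ← R4 + 1·R1.
R5 ← R5 + 14·R1.
R2 ← R2 / (-339/19).
R1 ← R1 − 5/19·R2.
R3 ← R3 + 11·R2.
R4 ← R4 + 204/19·R2.
R5 ← R5 + 63/19·R2.
R3 ← R3 / (-4186/339).
R1 ← R1 + 161/339·R3.
R2 ← R2 + 134/339·R3.
R4 ← R4 + 93/113·R3.
R5 ← R5 + 2872/113·R3.
R4 ← R4 / (10600/2093).
R1 ← R1 − 3/13·R4.
R2 ← R2 + 1353/2093·R4.
R3 ← R3 − 2122/2093·R4.
R5 ← R5 − 22871/2093·R4.
R5 ← R5 / (-142/53).
R1 ← R1 − 15/53·R5.
R2 ← R2 + 176/53·R5.
R3 ← R3 − 164/53·R5.
R4 ← R4 + 171/53·R5.
Reading off the reduced rows gives p = 4, q = -5, r = 6, s = -2, t = 5.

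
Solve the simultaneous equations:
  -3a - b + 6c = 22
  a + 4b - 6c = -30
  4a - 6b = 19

Row-reduce:
R1 ← R1 / (-3).
R2 ← R2 − 1·R1.
R3 ← R3 − 4·R1.
R2 ← R2 / (11/3).
R1 ← R1 − 1/3·R2.
R3 ← R3 + 22/3·R2.
Row 3 reduces to 0 = 3, a contradiction. The system is inconsistent.

no solution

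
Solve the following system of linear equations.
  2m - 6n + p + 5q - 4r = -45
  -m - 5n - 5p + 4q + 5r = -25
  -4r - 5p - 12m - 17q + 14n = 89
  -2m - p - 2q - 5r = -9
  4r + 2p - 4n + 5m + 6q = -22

infinitely many solutions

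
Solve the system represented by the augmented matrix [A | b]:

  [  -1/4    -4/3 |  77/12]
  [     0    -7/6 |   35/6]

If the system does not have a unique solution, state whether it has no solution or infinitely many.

Row-reduce the augmented matrix:
R1 ← R1 / (-1/4).
R2 ← R2 / (-7/6).
R1 ← R1 − 16/3·R2.
Reading off the reduced rows gives x_1 = 1, x_2 = -5.

x_1 = 1, x_2 = -5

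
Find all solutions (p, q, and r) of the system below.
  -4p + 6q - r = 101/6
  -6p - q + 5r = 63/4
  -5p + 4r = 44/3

p = -4/3, q = 9/4, r = 2

Row-reduce the augmented matrix:
R1 ← R1 / (-4).
R2 ← R2 + 6·R1.
R3 ← R3 + 5·R1.
R2 ← R2 / (-10).
R1 ← R1 + 3/2·R2.
R3 ← R3 + 15/2·R2.
R3 ← R3 / (3/8).
R1 ← R1 + 29/40·R3.
R2 ← R2 + 13/20·R3.
Reading off the reduced rows gives p = -4/3, q = 9/4, r = 2.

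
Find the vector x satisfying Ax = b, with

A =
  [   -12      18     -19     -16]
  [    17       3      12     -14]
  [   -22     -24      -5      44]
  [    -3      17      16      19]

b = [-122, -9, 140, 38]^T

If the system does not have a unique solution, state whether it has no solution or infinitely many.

Row-reduce:
R1 ← R1 / (-12).
R2 ← R2 − 17·R1.
R3 ← R3 + 22·R1.
R4 ← R4 + 3·R1.
R2 ← R2 / (57/2).
R1 ← R1 + 3/2·R2.
R3 ← R3 + 57·R2.
R4 ← R4 − 25/2·R2.
Swap R3 and R4.
R3 ← R3 / (4667/171).
R1 ← R1 − 91/114·R3.
R2 ← R2 + 179/342·R3.
Rank is 3 with 4 unknowns, leaving x_4 free.

infinitely many solutions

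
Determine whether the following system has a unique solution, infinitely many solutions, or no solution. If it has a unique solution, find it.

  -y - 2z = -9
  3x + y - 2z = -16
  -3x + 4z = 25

Row-reduce:
Swap R1 and R2.
R1 ← R1 / (3).
R3 ← R3 + 3·R1.
R2 ← R2 / (-1).
R1 ← R1 − 1/3·R2.
R3 ← R3 − 1·R2.
Rank is 2 with 3 unknowns, leaving z free.

infinitely many solutions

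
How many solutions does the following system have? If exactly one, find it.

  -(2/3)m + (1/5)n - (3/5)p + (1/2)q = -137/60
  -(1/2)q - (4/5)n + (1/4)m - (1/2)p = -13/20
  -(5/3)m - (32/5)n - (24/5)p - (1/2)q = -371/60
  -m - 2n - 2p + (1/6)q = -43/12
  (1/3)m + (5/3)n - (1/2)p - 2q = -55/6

Row-reduce the augmented matrix:
R1 ← R1 / (-2/3).
R2 ← R2 − 1/4·R1.
R3 ← R3 + 5/3·R1.
R4 ← R4 + 1·R1.
R5 ← R5 − 1/3·R1.
R2 ← R2 / (-29/40).
R1 ← R1 + 3/10·R2.
R3 ← R3 + 69/10·R2.
R4 ← R4 + 23/10·R2.
R5 ← R5 − 53/30·R2.
R3 ← R3 / (18/5).
R1 ← R1 − 6/5·R3.
R2 ← R2 − 1·R3.
R4 ← R4 − 6/5·R3.
R5 ← R5 + 77/30·R3.
Swap R4 and R5.
R4 ← R4 / (-10265/6264).
R1 ← R1 + 179/174·R4.
R2 ← R2 − 95/1044·R4.
R3 ← R3 − 355/1044·R4.
R5 reduces to 0 = 0, so the extra equation is consistent.
Reading off the reduced rows gives m = 2, n = -2, p = 3, q = 5/2.

m = 2, n = -2, p = 3, q = 5/2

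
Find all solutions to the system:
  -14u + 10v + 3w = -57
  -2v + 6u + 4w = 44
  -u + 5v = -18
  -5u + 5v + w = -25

u = 3, v = -3, w = 5

Row-reduce the augmented matrix:
R1 ← R1 / (-14).
R2 ← R2 − 6·R1.
R3 ← R3 + 1·R1.
R4 ← R4 + 5·R1.
R2 ← R2 / (16/7).
R1 ← R1 + 5/7·R2.
R3 ← R3 − 30/7·R2.
R4 ← R4 − 10/7·R2.
R3 ← R3 / (-81/8).
R1 ← R1 − 23/16·R3.
R2 ← R2 − 37/16·R3.
R4 ← R4 + 27/8·R3.
R4 reduces to 0 = 0, so the extra equation is consistent.
Reading off the reduced rows gives u = 3, v = -3, w = 5.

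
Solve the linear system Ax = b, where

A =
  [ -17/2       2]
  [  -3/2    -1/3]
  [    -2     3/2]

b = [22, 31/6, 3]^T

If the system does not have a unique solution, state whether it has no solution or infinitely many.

Row-reduce:
R1 ← R1 / (-17/2).
R2 ← R2 + 3/2·R1.
R3 ← R3 + 2·R1.
R2 ← R2 / (-35/51).
R1 ← R1 + 4/17·R2.
R3 ← R3 − 35/34·R2.
Row 3 reduces to 0 = -1/4, a contradiction. The system is inconsistent.

no solution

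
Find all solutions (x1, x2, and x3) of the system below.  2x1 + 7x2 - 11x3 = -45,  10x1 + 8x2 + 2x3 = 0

Row-reduce:
R1 ← R1 / (2).
R2 ← R2 − 10·R1.
R2 ← R2 / (-27).
R1 ← R1 − 7/2·R2.
Rank is 2 with 3 unknowns, leaving x3 free.

infinitely many solutions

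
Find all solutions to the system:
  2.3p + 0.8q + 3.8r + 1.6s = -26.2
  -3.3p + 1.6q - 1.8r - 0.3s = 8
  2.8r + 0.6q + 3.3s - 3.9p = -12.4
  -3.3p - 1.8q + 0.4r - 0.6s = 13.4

p = -2, q = -4, r = -4, s = -2

Row-reduce the augmented matrix:
R1 ← R1 / (23/10).
R2 ← R2 + 33/10·R1.
R3 ← R3 + 39/10·R1.
R4 ← R4 + 33/10·R1.
R2 ← R2 / (316/115).
R1 ← R1 − 8/23·R2.
R3 ← R3 − 45/23·R2.
R4 ← R4 + 15/23·R2.
R3 ← R3 / (2624/395).
R1 ← R1 − 94/79·R3.
R2 ← R2 − 105/79·R3.
R4 ← R4 − 2654/395·R3.
R4 ← R4 / (-129903/52480).
R1 ← R1 + 3983/10496·R4.
R2 ← R2 + 4041/20992·R4.
R3 ← R3 − 14511/20992·R4.
Reading off the reduced rows gives p = -2, q = -4, r = -4, s = -2.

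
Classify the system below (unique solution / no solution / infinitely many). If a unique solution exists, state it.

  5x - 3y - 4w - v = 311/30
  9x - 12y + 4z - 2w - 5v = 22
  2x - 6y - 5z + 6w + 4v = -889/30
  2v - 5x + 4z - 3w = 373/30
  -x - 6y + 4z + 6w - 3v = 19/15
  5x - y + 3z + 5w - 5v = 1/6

Row-reduce the augmented matrix:
R1 ← R1 / (5).
R2 ← R2 − 9·R1.
R3 ← R3 − 2·R1.
R4 ← R4 + 5·R1.
R5 ← R5 + 1·R1.
R6 ← R6 − 5·R1.
R2 ← R2 / (-33/5).
R1 ← R1 + 3/5·R2.
R3 ← R3 + 24/5·R2.
R4 ← R4 + 3·R2.
R5 ← R5 + 33/5·R2.
R6 ← R6 − 2·R2.
R3 ← R3 / (-87/11).
R1 ← R1 + 4/11·R3.
R2 ← R2 + 20/33·R3.
R4 ← R4 − 24/11·R3.
R6 ← R6 − 139/33·R3.
R4 ← R4 / (-241/29).
R1 ← R1 + 42/29·R4.
R2 ← R2 + 94/87·R4.
R3 ← R3 + 14/29·R4.
R6 ← R6 − 1097/87·R4.
Swap R5 and R6.
R5 ← R5 / (11177/2169).
R1 ← R1 + 701/723·R5.
R2 ← R2 + 1282/2169·R5.
R3 ← R3 + 796/723·R5.
R4 ← R4 + 125/241·R5.
R6 reduces to 0 = 0, so the extra equation is consistent.
Reading off the reduced rows gives x = -2/3, y = -1/2, z = 3/2, w = -5/2, v = -11/5.

x = -2/3, y = -1/2, z = 3/2, w = -5/2, v = -11/5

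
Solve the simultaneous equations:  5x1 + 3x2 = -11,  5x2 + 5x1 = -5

x1 = -4, x2 = 3

Row-reduce the augmented matrix:
R1 ← R1 / (5).
R2 ← R2 − 5·R1.
R2 ← R2 / (2).
R1 ← R1 − 3/5·R2.
Reading off the reduced rows gives x1 = -4, x2 = 3.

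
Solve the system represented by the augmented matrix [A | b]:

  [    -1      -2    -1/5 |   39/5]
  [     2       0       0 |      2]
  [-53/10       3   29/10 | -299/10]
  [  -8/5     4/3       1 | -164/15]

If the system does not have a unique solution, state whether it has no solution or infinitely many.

no solution

Row-reduce:
R1 ← R1 / (-1).
R2 ← R2 − 2·R1.
R3 ← R3 + 53/10·R1.
R4 ← R4 + 8/5·R1.
R2 ← R2 / (-4).
R1 ← R1 − 2·R2.
R3 ← R3 − 68/5·R2.
R4 ← R4 − 68/15·R2.
R3 ← R3 / (13/5).
R2 ← R2 − 1/10·R3.
R4 ← R4 − 13/15·R3.
Row 4 reduces to 0 = 1/3, a contradiction. The system is inconsistent.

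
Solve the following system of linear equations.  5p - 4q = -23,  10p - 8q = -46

infinitely many solutions

Row-reduce:
R1 ← R1 / (5).
R2 ← R2 − 10·R1.
Rank is 1 with 2 unknowns, leaving q free.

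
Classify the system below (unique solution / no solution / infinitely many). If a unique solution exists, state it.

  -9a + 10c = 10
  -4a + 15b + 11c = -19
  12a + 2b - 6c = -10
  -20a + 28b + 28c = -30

Row-reduce:
R1 ← R1 / (-9).
R2 ← R2 + 4·R1.
R3 ← R3 − 12·R1.
R4 ← R4 + 20·R1.
R2 ← R2 / (15).
R3 ← R3 − 2·R2.
R4 ← R4 − 28·R2.
R3 ← R3 / (872/135).
R1 ← R1 + 10/9·R3.
R2 ← R2 − 59/135·R3.
R4 ← R4 + 872/135·R3.
Row 4 reduces to 0 = -2, a contradiction. The system is inconsistent.

no solution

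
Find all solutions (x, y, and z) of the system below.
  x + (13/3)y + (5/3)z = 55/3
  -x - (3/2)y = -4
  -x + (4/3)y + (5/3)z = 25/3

Row-reduce:
R2 ← R2 + 1·R1.
R3 ← R3 + 1·R1.
R2 ← R2 / (17/6).
R1 ← R1 − 13/3·R2.
R3 ← R3 − 17/3·R2.
Row 3 reduces to 0 = -2, a contradiction. The system is inconsistent.

no solution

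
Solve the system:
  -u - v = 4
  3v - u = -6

u = -3/2, v = -5/2

From equation 1: u = -4 − v.
Substitute into equation 2 and solve: v = -5/2.
Then u = -3/2.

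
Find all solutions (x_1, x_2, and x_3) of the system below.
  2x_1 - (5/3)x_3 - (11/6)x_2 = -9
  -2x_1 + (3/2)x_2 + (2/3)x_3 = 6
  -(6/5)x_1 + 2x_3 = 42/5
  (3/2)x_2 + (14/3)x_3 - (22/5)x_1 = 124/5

no solution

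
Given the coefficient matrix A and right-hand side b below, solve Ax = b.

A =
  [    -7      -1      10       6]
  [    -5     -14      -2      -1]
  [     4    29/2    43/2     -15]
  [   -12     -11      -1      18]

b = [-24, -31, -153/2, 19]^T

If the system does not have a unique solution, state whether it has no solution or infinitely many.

Row-reduce:
R1 ← R1 / (-7).
R2 ← R2 + 5·R1.
R3 ← R3 − 4·R1.
R4 ← R4 + 12·R1.
R2 ← R2 / (-93/7).
R1 ← R1 − 1/7·R2.
R3 ← R3 − 195/14·R2.
R4 ← R4 + 65/7·R2.
R3 ← R3 / (1093/62).
R1 ← R1 + 142/93·R3.
R2 ← R2 − 64/93·R3.
R4 ← R4 + 1093/93·R3.
Rank is 3 with 4 unknowns, leaving x_4 free.

infinitely many solutions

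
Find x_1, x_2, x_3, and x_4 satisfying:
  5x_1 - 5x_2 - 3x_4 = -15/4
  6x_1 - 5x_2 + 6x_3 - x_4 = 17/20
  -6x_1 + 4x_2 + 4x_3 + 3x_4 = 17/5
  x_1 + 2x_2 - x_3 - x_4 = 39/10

Row-reduce the augmented matrix:
R1 ← R1 / (5).
R2 ← R2 − 6·R1.
R3 ← R3 + 6·R1.
R4 ← R4 − 1·R1.
R1 ← R1 + 1·R2.
R3 ← R3 + 2·R2.
R4 ← R4 − 3·R2.
R3 ← R3 / (16).
R1 ← R1 − 6·R3.
R2 ← R2 − 6·R3.
R4 ← R4 + 19·R3.
R4 ← R4 / (-219/80).
R1 ← R1 − 11/40·R4.
R2 ← R2 − 7/8·R4.
R3 ← R3 − 23/80·R4.
Reading off the reduced rows gives x_1 = 1, x_2 = 7/4, x_3 = 3/5, x_4 = 0.

x_1 = 1, x_2 = 7/4, x_3 = 3/5, x_4 = 0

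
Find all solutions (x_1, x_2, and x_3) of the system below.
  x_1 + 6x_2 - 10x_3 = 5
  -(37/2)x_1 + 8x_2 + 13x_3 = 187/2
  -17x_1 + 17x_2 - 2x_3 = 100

no solution

Row-reduce:
R2 ← R2 + 37/2·R1.
R3 ← R3 + 17·R1.
R2 ← R2 / (119).
R1 ← R1 − 6·R2.
R3 ← R3 − 119·R2.
Row 3 reduces to 0 = -1, a contradiction. The system is inconsistent.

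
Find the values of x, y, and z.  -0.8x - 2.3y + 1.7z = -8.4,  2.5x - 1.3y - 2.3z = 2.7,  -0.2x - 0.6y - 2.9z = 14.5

Row-reduce the augmented matrix:
R1 ← R1 / (-4/5).
R2 ← R2 − 5/2·R1.
R3 ← R3 + 1/5·R1.
R2 ← R2 / (-679/80).
R1 ← R1 − 23/8·R2.
R3 ← R3 + 1/40·R2.
R3 ← R3 / (-22637/6790).
R1 ← R1 + 750/679·R3.
R2 ← R2 + 241/679·R3.
Reading off the reduced rows gives x = -3, y = 1, z = -5.

x = -3, y = 1, z = -5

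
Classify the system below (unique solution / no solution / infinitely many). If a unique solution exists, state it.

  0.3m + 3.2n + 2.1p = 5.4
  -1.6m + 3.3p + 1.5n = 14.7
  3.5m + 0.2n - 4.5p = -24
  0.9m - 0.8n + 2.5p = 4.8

Row-reduce the augmented matrix:
R1 ← R1 / (3/10).
R2 ← R2 + 8/5·R1.
R3 ← R3 − 7/2·R1.
R4 ← R4 − 9/10·R1.
R2 ← R2 / (557/30).
R1 ← R1 − 32/3·R2.
R3 ← R3 + 557/15·R2.
R4 ← R4 + 52/5·R2.
Swap R3 and R4.
R3 ← R3 / (12037/2785).
R1 ← R1 + 741/557·R3.
R2 ← R2 − 435/557·R3.
R4 reduces to 0 = 0, so the extra equation is consistent.
Reading off the reduced rows gives m = -3, n = 0, p = 3.

m = -3, n = 0, p = 3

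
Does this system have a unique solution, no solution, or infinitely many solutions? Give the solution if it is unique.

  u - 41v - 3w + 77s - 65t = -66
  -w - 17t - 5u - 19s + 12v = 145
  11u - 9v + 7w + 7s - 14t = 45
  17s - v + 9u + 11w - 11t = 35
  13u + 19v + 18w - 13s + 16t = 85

no solution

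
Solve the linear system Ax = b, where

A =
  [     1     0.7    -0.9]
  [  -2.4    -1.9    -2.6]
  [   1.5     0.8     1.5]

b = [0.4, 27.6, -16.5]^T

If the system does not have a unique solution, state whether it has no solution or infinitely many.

x_1 = -5, x_2 = 0, x_3 = -6

Row-reduce the augmented matrix:
R2 ← R2 + 12/5·R1.
R3 ← R3 − 3/2·R1.
R2 ← R2 / (-11/50).
R1 ← R1 − 7/10·R2.
R3 ← R3 + 1/4·R2.
R3 ← R3 / (1817/220).
R1 ← R1 + 353/22·R3.
R2 ← R2 − 238/11·R3.
Reading off the reduced rows gives x_1 = -5, x_2 = 0, x_3 = -6.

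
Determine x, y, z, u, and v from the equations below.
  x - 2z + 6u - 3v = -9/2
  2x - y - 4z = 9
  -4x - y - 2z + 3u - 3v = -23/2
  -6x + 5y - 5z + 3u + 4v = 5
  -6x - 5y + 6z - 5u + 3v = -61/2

x = 2, y = 3, z = -2, u = -2, v = -1/2

Row-reduce the augmented matrix:
R2 ← R2 − 2·R1.
R3 ← R3 + 4·R1.
R4 ← R4 + 6·R1.
R5 ← R5 + 6·R1.
R2 ← R2 / (-1).
R3 ← R3 + 1·R2.
R4 ← R4 − 5·R2.
R5 ← R5 + 5·R2.
R3 ← R3 / (-10).
R1 ← R1 + 2·R3.
R4 ← R4 + 17·R3.
R5 ← R5 + 6·R3.
R4 ← R4 / (-873/10).
R1 ← R1 + 9/5·R4.
R2 ← R2 − 12·R4.
R3 ← R3 + 39/10·R4.
R5 ← R5 − 338/5·R4.
R5 ← R5 / (6664/873).
R1 ← R1 − 13/97·R5.
R2 ← R2 − 322/291·R5.
R3 ← R3 + 61/291·R5.
R4 ← R4 + 517/873·R5.
Reading off the reduced rows gives x = 2, y = 3, z = -2, u = -2, v = -1/2.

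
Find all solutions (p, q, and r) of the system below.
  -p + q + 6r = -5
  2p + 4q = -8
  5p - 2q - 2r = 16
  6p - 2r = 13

no solution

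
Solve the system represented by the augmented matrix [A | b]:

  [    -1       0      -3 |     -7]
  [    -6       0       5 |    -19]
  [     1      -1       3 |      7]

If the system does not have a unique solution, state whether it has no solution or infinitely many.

x_1 = 4, x_2 = 0, x_3 = 1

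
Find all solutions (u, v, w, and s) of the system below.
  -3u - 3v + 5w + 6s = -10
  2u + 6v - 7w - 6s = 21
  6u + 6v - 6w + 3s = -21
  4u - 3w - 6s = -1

Row-reduce:
R1 ← R1 / (-3).
R2 ← R2 − 2·R1.
R3 ← R3 − 6·R1.
R4 ← R4 − 4·R1.
R2 ← R2 / (4).
R1 ← R1 − 1·R2.
R4 ← R4 + 4·R2.
R3 ← R3 / (4).
R1 ← R1 + 3/4·R3.
R2 ← R2 + 11/12·R3.
Rank is 3 with 4 unknowns, leaving s free.

infinitely many solutions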